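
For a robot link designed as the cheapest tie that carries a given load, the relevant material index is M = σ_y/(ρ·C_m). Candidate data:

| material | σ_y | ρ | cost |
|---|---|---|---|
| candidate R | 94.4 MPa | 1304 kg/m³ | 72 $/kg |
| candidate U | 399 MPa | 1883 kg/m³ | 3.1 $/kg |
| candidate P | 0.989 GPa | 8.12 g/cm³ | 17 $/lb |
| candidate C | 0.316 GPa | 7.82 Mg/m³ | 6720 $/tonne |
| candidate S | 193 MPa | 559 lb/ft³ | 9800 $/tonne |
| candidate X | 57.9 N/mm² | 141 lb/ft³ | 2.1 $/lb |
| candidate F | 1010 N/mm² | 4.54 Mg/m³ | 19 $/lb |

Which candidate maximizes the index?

Putting every candidate on a common basis:
  candidate R: σ_y = 94.40 MPa, ρ = 1304 kg/m³, cost = 72.00 $/kg
  candidate U: σ_y = 399.0 MPa, ρ = 1883 kg/m³, cost = 3.100 $/kg
  candidate P: σ_y = 989.0 MPa, ρ = 8120 kg/m³, cost = 37.48 $/kg
  candidate C: σ_y = 316.0 MPa, ρ = 7820 kg/m³, cost = 6.720 $/kg
  candidate S: σ_y = 193.0 MPa, ρ = 8954 kg/m³, cost = 9.800 $/kg
  candidate X: σ_y = 57.90 MPa, ρ = 2259 kg/m³, cost = 4.630 $/kg
  candidate F: σ_y = 1010 MPa, ρ = 4540 kg/m³, cost = 41.89 $/kg
  candidate U: M = 68.4 kN·m per $
  candidate C: M = 6.01 kN·m per $
  candidate X: M = 5.54 kN·m per $
  candidate F: M = 5.31 kN·m per $
  candidate P: M = 3.25 kN·m per $
  candidate S: M = 2.20 kN·m per $
  candidate R: M = 1.01 kN·m per $
Candidate U has the largest M.

candidate U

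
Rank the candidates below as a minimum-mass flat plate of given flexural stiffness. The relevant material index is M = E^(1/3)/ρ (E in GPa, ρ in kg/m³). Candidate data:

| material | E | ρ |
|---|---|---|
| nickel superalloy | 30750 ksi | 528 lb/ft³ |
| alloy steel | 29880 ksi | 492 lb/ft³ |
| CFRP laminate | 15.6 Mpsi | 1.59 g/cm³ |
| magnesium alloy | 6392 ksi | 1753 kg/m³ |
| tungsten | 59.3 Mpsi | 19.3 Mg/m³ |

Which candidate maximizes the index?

CFRP laminate

Putting every candidate on a common basis:
  nickel superalloy: E = 212.0 GPa, ρ = 8458 kg/m³
  alloy steel: E = 206.0 GPa, ρ = 7881 kg/m³
  CFRP laminate: E = 107.6 GPa, ρ = 1590 kg/m³
  magnesium alloy: E = 44.07 GPa, ρ = 1753 kg/m³
  tungsten: E = 408.9 GPa, ρ = 19300 kg/m³
  CFRP laminate: M = 2.99×10⁻³
  magnesium alloy: M = 2.01×10⁻³
  alloy steel: M = 0.749×10⁻³
  nickel superalloy: M = 0.705×10⁻³
  tungsten: M = 0.385×10⁻³
Highest index: CFRP laminate.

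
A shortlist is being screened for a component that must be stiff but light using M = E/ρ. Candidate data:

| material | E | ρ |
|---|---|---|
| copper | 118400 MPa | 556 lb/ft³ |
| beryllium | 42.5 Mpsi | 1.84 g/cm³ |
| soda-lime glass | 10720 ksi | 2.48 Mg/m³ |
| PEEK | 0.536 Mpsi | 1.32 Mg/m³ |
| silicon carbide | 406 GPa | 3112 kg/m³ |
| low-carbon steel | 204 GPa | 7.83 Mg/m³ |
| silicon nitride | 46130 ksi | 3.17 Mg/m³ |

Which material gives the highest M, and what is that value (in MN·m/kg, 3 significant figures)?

beryllium, M = 159 MN·m/kg

Normalizing units and computing the index:
  copper: E = 118.4 GPa, ρ = 8906 kg/m³
  beryllium: E = 293.0 GPa, ρ = 1840 kg/m³
  soda-lime glass: E = 73.91 GPa, ρ = 2480 kg/m³
  PEEK: E = 3.696 GPa, ρ = 1320 kg/m³
  silicon carbide: E = 406.0 GPa, ρ = 3112 kg/m³
  low-carbon steel: E = 204.0 GPa, ρ = 7830 kg/m³
  silicon nitride: E = 318.1 GPa, ρ = 3170 kg/m³
  beryllium: M = 159 MN·m/kg
  silicon carbide: M = 130 MN·m/kg
  silicon nitride: M = 100 MN·m/kg
  soda-lime glass: M = 29.8 MN·m/kg
  low-carbon steel: M = 26.1 MN·m/kg
  copper: M = 13.3 MN·m/kg
  PEEK: M = 2.80 MN·m/kg
Beryllium has the largest M.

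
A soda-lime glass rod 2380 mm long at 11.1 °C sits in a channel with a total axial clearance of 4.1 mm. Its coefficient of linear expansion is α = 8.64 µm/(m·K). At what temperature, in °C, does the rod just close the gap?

210 °C

α·L₀·ΔT = 4.1 mm ⇒ ΔT = 4.1 / (8.64×10⁻⁶ × 2380.0) = 199.4 K.
T = 11.1 + 199.4 = 210.5 °C.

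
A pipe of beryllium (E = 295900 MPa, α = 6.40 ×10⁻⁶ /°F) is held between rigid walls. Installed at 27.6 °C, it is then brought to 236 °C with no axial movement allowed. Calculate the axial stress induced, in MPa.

710 MPa

E = 295900 MPa = 295.9 GPa.
α = 6.40×10⁻⁶/°F × 9/5 = 11.5×10⁻⁶/K.
ΔT = 208.4 K. Constrained thermal stress σ = E·α·ΔT = 295.9×10³ MPa × 11.5×10⁻⁶ × 208.4 = 710 MPa (compressive).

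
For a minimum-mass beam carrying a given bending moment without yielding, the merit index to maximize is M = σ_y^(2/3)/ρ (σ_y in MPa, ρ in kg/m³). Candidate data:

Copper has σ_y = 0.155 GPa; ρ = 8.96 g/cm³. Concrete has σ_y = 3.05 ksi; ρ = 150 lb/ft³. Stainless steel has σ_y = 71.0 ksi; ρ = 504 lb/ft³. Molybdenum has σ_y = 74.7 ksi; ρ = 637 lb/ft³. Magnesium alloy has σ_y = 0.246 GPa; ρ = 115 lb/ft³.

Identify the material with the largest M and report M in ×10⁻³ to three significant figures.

magnesium alloy, M = 21.3×10⁻³

After converting to SI:
  copper: σ_y = 155.0 MPa, ρ = 8960 kg/m³
  concrete: σ_y = 21.03 MPa, ρ = 2403 kg/m³
  stainless steel: σ_y = 489.5 MPa, ρ = 8073 kg/m³
  molybdenum: σ_y = 515.0 MPa, ρ = 10200 kg/m³
  magnesium alloy: σ_y = 246.0 MPa, ρ = 1842 kg/m³
  magnesium alloy: M = 21.3×10⁻³
  stainless steel: M = 7.69×10⁻³
  molybdenum: M = 6.30×10⁻³
  copper: M = 3.22×10⁻³
  concrete: M = 3.17×10⁻³
Magnesium alloy has the largest M.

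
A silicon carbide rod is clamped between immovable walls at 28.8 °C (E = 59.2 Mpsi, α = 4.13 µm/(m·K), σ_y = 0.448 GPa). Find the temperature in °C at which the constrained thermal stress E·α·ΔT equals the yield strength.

E = 59.2 Mpsi = 408.2 GPa.
σ_y = 0.448 GPa = 448.0 MPa.
E·α·ΔT = 448.0 MPa ⇒ ΔT = 448.0 / (408.2×10³ × 4.13×10⁻⁶) = 265.8 K.
T = 28.8 + 265.8 = 294.6 °C.

295 °C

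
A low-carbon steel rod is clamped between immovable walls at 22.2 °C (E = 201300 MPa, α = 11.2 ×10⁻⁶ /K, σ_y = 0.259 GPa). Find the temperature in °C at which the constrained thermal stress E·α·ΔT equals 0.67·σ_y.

99.2 °C

E = 201300 MPa = 201.3 GPa.
σ_y = 0.259 GPa = 259.0 MPa.
E·α·ΔT = 173.5 MPa ⇒ ΔT = 173.5 / (201.3×10³ × 11.2×10⁻⁶) = 76.97 K.
T = 22.2 + 76.97 = 99.17 °C.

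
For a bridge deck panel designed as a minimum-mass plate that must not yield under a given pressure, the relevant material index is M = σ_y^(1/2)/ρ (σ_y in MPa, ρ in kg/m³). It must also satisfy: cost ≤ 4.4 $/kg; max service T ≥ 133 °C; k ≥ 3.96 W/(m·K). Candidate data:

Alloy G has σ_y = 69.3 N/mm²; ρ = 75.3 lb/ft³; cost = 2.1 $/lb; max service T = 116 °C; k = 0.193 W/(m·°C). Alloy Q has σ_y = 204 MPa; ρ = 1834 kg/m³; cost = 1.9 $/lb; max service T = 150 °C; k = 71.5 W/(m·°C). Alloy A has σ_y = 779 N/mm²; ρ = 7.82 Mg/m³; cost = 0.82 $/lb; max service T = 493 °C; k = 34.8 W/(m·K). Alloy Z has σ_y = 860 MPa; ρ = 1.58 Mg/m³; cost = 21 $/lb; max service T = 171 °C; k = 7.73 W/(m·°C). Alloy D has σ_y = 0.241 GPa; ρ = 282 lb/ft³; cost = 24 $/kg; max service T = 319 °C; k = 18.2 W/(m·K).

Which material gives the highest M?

Screen on constraints: cost ≤ 4.4 $/kg; max service T ≥ 133 °C; k ≥ 3.96 W/(m·K). Survivors: alloy Q, alloy A.
Normalizing units and computing the index:
  alloy Q: σ_y = 204.0 MPa, ρ = 1834 kg/m³
  alloy A: σ_y = 779.0 MPa, ρ = 7820 kg/m³
  alloy Q: M = 7.79×10⁻³
  alloy A: M = 3.57×10⁻³
The maximum is for alloy Q.

alloy Q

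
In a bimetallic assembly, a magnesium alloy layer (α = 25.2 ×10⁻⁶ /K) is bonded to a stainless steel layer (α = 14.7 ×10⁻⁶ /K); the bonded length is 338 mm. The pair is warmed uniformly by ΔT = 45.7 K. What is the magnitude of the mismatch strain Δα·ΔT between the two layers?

4.80×10⁻⁴

Δα = |25.2 − 14.7|×10⁻⁶/K = 10.5×10⁻⁶/K.
Mismatch strain = Δα·ΔT = 10.5×10⁻⁶ × 45.7 = 4.80×10⁻⁴.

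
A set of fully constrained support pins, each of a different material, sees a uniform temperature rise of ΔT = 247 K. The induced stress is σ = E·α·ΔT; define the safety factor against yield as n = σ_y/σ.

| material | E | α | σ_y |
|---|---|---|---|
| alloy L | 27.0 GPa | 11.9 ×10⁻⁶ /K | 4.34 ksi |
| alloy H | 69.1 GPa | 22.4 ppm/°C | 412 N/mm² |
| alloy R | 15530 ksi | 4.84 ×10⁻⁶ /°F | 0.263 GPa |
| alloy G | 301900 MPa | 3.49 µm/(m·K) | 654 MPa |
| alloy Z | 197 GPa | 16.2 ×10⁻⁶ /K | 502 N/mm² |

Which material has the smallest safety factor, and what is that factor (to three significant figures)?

alloy L, n = 0.377

Per material, after unit conversion:
  alloy L: E = 27.00, α = 11.9, σ_y = 29.92 → σ = 79.4 MPa, n = 0.377
  alloy H: E = 69.10, α = 22.4, σ_y = 412.0 → σ = 382 MPa, n = 1.08
  alloy R: E = 107.1, α = 8.71, σ_y = 263.0 → σ = 230 MPa, n = 1.14
  alloy G: E = 301.9, α = 3.49, σ_y = 654.0 → σ = 260 MPa, n = 2.51
  alloy Z: E = 197.0, α = 16.2, σ_y = 502.0 → σ = 788 MPa, n = 0.637
The minimum is alloy L at n = 0.377.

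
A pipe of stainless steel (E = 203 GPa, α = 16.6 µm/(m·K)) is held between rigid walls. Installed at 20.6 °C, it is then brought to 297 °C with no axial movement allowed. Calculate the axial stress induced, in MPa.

931 MPa

ΔT = 276.4 K. Constrained thermal stress σ = E·α·ΔT = 203.0×10³ MPa × 16.6×10⁻⁶ × 276.4 = 931 MPa (compressive).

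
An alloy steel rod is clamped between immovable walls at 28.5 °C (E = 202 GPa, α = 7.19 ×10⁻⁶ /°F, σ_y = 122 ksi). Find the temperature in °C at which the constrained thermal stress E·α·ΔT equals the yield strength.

350 °C

α = 7.19×10⁻⁶/°F × 9/5 = 12.9×10⁻⁶/K.
σ_y = 122 ksi = 841.2 MPa.
E·α·ΔT = 841.2 MPa ⇒ ΔT = 841.2 / (202.0×10³ × 12.9×10⁻⁶) = 321.8 K.
T = 28.5 + 321.8 = 350.3 °C.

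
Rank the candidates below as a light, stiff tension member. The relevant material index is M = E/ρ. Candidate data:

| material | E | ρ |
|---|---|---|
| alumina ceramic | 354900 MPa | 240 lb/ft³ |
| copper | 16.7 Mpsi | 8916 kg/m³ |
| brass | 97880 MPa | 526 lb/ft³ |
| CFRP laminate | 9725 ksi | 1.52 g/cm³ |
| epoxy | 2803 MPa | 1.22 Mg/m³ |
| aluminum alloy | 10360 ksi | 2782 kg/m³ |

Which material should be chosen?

alumina ceramic

In SI units:
  alumina ceramic: E = 354.9 GPa, ρ = 3844 kg/m³
  copper: E = 115.1 GPa, ρ = 8916 kg/m³
  brass: E = 97.88 GPa, ρ = 8426 kg/m³
  CFRP laminate: E = 67.05 GPa, ρ = 1520 kg/m³
  epoxy: E = 2.803 GPa, ρ = 1220 kg/m³
  aluminum alloy: E = 71.43 GPa, ρ = 2782 kg/m³
  alumina ceramic: M = 92.3 MN·m/kg
  CFRP laminate: M = 44.1 MN·m/kg
  aluminum alloy: M = 25.7 MN·m/kg
  copper: M = 12.9 MN·m/kg
  brass: M = 11.6 MN·m/kg
  epoxy: M = 2.30 MN·m/kg
The maximum is for alumina ceramic.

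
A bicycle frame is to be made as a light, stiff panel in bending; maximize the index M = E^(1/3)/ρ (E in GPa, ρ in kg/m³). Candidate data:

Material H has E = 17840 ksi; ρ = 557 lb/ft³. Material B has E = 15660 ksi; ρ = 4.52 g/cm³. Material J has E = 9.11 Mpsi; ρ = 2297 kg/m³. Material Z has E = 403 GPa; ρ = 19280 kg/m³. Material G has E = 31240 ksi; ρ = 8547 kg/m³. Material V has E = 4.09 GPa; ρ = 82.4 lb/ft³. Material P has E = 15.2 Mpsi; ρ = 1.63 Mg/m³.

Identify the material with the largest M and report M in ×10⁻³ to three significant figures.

Putting every candidate on a common basis:
  material H: E = 123.0 GPa, ρ = 8922 kg/m³
  material B: E = 108.0 GPa, ρ = 4520 kg/m³
  material J: E = 62.81 GPa, ρ = 2297 kg/m³
  material Z: E = 403.0 GPa, ρ = 19280 kg/m³
  material G: E = 215.4 GPa, ρ = 8547 kg/m³
  material V: E = 4.090 GPa, ρ = 1320 kg/m³
  material P: E = 104.8 GPa, ρ = 1630 kg/m³
  material P: M = 2.89×10⁻³
  material J: M = 1.73×10⁻³
  material V: M = 1.21×10⁻³
  material B: M = 1.05×10⁻³
  material G: M = 0.701×10⁻³
  material H: M = 0.557×10⁻³
  material Z: M = 0.383×10⁻³
Material P has the largest M.

material P, M = 2.89×10⁻³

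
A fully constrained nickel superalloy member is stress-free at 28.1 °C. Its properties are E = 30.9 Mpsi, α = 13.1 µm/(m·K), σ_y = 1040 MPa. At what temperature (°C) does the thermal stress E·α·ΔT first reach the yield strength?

401 °C

E = 30.9 Mpsi = 213.0 GPa.
E·α·ΔT = 1040 MPa ⇒ ΔT = 1040 / (213.0×10³ × 13.1×10⁻⁶) = 372.6 K.
T = 28.1 + 372.6 = 400.7 °C.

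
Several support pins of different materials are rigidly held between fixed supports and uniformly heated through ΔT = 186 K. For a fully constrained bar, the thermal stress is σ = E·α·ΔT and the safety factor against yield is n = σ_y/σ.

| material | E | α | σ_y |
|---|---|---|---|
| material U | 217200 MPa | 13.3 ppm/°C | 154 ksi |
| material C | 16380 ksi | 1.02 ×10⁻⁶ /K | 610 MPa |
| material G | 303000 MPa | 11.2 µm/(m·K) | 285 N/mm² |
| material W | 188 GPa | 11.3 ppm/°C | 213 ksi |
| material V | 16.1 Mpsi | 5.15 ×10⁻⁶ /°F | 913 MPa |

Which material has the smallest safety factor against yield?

material G

Per material, after unit conversion:
  material U: E = 217.2, α = 13.3, σ_y = 1062 → σ = 537 MPa, n = 1.98
  material C: E = 112.9, α = 1.02, σ_y = 610.0 → σ = 21.4 MPa, n = 28.5
  material G: E = 303.0, α = 11.2, σ_y = 285.0 → σ = 631 MPa, n = 0.452
  material W: E = 188.0, α = 11.3, σ_y = 1469 → σ = 395 MPa, n = 3.72
  material V: E = 111.0, α = 9.27, σ_y = 913.0 → σ = 191 MPa, n = 4.77
Material G has the lowest safety factor, n = 0.452.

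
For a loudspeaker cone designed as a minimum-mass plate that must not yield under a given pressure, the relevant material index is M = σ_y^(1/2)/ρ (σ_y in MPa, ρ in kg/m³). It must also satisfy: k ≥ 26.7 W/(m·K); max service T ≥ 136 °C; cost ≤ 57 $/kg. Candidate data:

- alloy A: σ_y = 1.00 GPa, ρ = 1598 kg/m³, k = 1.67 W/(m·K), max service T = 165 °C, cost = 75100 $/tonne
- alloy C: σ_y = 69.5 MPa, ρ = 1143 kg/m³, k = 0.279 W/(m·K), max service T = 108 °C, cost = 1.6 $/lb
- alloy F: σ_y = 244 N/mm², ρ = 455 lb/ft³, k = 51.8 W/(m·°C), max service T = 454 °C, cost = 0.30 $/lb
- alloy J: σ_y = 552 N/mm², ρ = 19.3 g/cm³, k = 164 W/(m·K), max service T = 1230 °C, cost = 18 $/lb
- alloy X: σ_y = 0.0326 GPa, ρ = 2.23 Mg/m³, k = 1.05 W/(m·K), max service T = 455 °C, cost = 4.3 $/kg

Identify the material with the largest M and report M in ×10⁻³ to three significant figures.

Screen on constraints: k ≥ 26.7 W/(m·K); max service T ≥ 136 °C; cost ≤ 57 $/kg. Survivors: alloy F, alloy J.
Convert each candidate to consistent units, then evaluate M:
  alloy F: σ_y = 244.0 MPa, ρ = 7288 kg/m³
  alloy J: σ_y = 552.0 MPa, ρ = 19300 kg/m³
  alloy F: M = 2.14×10⁻³
  alloy J: M = 1.22×10⁻³
The maximum is for alloy F.

alloy F, M = 2.14×10⁻³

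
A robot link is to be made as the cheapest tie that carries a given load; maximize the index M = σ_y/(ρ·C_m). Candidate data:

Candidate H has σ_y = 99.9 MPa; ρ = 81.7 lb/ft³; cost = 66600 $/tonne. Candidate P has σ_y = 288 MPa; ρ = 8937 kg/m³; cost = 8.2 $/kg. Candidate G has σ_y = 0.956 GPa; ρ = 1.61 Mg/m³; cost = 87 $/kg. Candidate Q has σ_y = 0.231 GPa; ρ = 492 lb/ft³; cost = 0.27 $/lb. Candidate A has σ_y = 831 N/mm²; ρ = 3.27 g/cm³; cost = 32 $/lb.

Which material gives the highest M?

candidate Q

In SI units:
  candidate H: σ_y = 99.90 MPa, ρ = 1309 kg/m³, cost = 66.60 $/kg
  candidate P: σ_y = 288.0 MPa, ρ = 8937 kg/m³, cost = 8.200 $/kg
  candidate G: σ_y = 956.0 MPa, ρ = 1610 kg/m³, cost = 87.00 $/kg
  candidate Q: σ_y = 231.0 MPa, ρ = 7881 kg/m³, cost = 0.5952 $/kg
  candidate A: σ_y = 831.0 MPa, ρ = 3270 kg/m³, cost = 70.55 $/kg
  candidate Q: M = 49.2 kN·m per $
  candidate G: M = 6.83 kN·m per $
  candidate P: M = 3.93 kN·m per $
  candidate A: M = 3.60 kN·m per $
  candidate H: M = 1.15 kN·m per $
Highest index: candidate Q.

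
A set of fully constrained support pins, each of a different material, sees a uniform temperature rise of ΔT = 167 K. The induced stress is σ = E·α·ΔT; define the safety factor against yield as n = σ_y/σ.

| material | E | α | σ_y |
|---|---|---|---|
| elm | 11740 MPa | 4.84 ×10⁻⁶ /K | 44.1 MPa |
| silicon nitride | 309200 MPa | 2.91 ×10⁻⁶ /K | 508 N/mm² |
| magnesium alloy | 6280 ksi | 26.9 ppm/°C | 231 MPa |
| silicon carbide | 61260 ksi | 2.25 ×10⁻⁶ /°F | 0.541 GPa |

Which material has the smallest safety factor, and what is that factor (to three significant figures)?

magnesium alloy, n = 1.19

In consistent units (E in GPa, α in ×10⁻⁶/K, σ_y in MPa):
  elm: E = 11.74, α = 4.84, σ_y = 44.10 → σ = 9.49 MPa, n = 4.65
  silicon nitride: E = 309.2, α = 2.91, σ_y = 508.0 → σ = 150 MPa, n = 3.38
  magnesium alloy: E = 43.30, α = 26.9, σ_y = 231.0 → σ = 195 MPa, n = 1.19
  silicon carbide: E = 422.4, α = 4.05, σ_y = 541.0 → σ = 286 MPa, n = 1.89
Smallest n: magnesium alloy with n = 1.19.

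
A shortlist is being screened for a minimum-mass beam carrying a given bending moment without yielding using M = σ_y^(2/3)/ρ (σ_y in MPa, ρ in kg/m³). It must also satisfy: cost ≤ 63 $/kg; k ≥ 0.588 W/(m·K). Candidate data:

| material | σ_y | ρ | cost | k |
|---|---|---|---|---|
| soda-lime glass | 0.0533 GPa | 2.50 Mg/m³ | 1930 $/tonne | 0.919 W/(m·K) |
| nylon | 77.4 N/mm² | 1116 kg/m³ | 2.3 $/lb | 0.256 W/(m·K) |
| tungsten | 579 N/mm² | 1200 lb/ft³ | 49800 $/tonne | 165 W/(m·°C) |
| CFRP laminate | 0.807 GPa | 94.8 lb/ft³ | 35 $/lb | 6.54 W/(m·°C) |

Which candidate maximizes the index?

soda-lime glass

Screen on constraints: cost ≤ 63 $/kg; k ≥ 0.588 W/(m·K). Survivors: soda-lime glass, tungsten.
Normalizing units and computing the index:
  soda-lime glass: σ_y = 53.30 MPa, ρ = 2500 kg/m³
  tungsten: σ_y = 579.0 MPa, ρ = 19220 kg/m³
  soda-lime glass: M = 5.67×10⁻³
  tungsten: M = 3.61×10⁻³
The maximum is for soda-lime glass.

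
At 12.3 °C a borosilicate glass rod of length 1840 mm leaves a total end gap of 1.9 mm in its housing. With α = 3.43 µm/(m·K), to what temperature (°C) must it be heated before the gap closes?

α·L₀·ΔT = 1.9 mm ⇒ ΔT = 1.9 / (3.43×10⁻⁶ × 1840.0) = 301.1 K.
T = 12.3 + 301.1 = 313.4 °C.

313 °C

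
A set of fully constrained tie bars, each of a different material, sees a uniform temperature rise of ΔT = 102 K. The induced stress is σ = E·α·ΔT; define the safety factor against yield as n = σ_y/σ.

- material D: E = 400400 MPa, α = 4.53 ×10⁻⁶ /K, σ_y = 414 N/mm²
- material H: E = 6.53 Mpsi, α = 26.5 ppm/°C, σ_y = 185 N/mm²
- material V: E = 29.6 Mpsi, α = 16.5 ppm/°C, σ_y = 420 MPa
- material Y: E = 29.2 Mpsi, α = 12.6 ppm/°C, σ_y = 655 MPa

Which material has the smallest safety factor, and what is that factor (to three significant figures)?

material V, n = 1.22

In consistent units (E in GPa, α in ×10⁻⁶/K, σ_y in MPa):
  material D: E = 400.4, α = 4.53, σ_y = 414.0 → σ = 185 MPa, n = 2.24
  material H: E = 45.02, α = 26.5, σ_y = 185.0 → σ = 122 MPa, n = 1.52
  material V: E = 204.1, α = 16.5, σ_y = 420.0 → σ = 343 MPa, n = 1.22
  material Y: E = 201.3, α = 12.6, σ_y = 655.0 → σ = 259 MPa, n = 2.53
Smallest n: material V with n = 1.22.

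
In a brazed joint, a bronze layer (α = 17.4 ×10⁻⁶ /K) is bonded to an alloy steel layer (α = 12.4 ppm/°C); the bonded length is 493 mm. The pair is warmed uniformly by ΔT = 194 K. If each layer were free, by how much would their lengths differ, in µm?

478 µm

Δα = |17.4 − 12.4|×10⁻⁶/K = 5.00×10⁻⁶/K.
ΔL_mismatch = Δα·L·ΔT = 5.00×10⁻⁶ × 493.0 mm × 194.0 K = 478 µm.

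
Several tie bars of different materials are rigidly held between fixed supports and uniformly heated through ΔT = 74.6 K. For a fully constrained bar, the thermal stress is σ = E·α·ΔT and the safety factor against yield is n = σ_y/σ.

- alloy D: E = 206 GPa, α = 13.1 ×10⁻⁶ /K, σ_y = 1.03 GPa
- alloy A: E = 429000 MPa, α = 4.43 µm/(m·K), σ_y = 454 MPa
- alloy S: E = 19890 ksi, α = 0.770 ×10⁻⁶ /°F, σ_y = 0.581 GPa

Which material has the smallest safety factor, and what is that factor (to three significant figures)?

alloy A, n = 3.20

With everything in SI (GPa, ×10⁻⁶/K, MPa):
  alloy D: E = 206.0, α = 13.1, σ_y = 1030 → σ = 201 MPa, n = 5.12
  alloy A: E = 429.0, α = 4.43, σ_y = 454.0 → σ = 142 MPa, n = 3.20
  alloy S: E = 137.1, α = 1.39, σ_y = 581.0 → σ = 14.2 MPa, n = 41.0
Smallest n: alloy A with n = 3.20.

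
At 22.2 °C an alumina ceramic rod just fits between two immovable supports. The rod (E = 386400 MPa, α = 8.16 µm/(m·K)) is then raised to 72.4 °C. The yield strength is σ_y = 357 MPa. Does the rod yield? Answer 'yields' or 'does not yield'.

does not yield

E = 386400 MPa = 386.4 GPa.
ΔT = 50.20 K. Constrained thermal stress σ = E·α·ΔT = 386.4×10³ MPa × 8.16×10⁻⁶ × 50.20 = 158 MPa (compressive).
Compare to σ_y = 357 MPa: σ < σ_y, so it does not yield.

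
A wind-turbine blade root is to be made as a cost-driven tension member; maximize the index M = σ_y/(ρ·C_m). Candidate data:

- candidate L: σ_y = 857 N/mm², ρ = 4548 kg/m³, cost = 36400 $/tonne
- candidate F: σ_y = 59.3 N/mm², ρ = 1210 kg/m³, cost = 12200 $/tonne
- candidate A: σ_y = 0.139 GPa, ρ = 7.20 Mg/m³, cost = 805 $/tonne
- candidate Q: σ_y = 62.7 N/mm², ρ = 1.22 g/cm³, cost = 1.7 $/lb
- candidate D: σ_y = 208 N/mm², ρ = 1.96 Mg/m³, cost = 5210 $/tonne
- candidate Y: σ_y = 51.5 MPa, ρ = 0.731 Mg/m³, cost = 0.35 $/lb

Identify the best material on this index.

candidate Y

In SI units:
  candidate L: σ_y = 857.0 MPa, ρ = 4548 kg/m³, cost = 36.40 $/kg
  candidate F: σ_y = 59.30 MPa, ρ = 1210 kg/m³, cost = 12.20 $/kg
  candidate A: σ_y = 139.0 MPa, ρ = 7200 kg/m³, cost = 0.8050 $/kg
  candidate Q: σ_y = 62.70 MPa, ρ = 1220 kg/m³, cost = 3.748 $/kg
  candidate D: σ_y = 208.0 MPa, ρ = 1960 kg/m³, cost = 5.210 $/kg
  candidate Y: σ_y = 51.50 MPa, ρ = 731.0 kg/m³, cost = 0.7716 $/kg
  candidate Y: M = 91.3 kN·m per $
  candidate A: M = 24.0 kN·m per $
  candidate D: M = 20.4 kN·m per $
  candidate Q: M = 13.7 kN·m per $
  candidate L: M = 5.18 kN·m per $
  candidate F: M = 4.02 kN·m per $
Highest index: candidate Y.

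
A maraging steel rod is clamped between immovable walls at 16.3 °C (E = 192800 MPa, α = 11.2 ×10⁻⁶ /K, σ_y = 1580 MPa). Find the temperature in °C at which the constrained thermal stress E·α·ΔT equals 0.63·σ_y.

E = 192800 MPa = 192.8 GPa.
E·α·ΔT = 995.4 MPa ⇒ ΔT = 995.4 / (192.8×10³ × 11.2×10⁻⁶) = 461.0 K.
T = 16.3 + 461.0 = 477.3 °C.

477 °C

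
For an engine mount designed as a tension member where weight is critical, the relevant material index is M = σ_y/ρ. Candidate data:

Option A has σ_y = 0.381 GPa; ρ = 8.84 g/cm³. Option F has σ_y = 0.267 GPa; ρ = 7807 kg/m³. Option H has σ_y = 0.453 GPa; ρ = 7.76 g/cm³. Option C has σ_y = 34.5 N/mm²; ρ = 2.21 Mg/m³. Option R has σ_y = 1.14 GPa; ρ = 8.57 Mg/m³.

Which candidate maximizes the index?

option R

Putting every candidate on a common basis:
  option A: σ_y = 381.0 MPa, ρ = 8840 kg/m³
  option F: σ_y = 267.0 MPa, ρ = 7807 kg/m³
  option H: σ_y = 453.0 MPa, ρ = 7760 kg/m³
  option C: σ_y = 34.50 MPa, ρ = 2210 kg/m³
  option R: σ_y = 1140 MPa, ρ = 8570 kg/m³
  option R: M = 133 kN·m/kg
  option H: M = 58.4 kN·m/kg
  option A: M = 43.1 kN·m/kg
  option F: M = 34.2 kN·m/kg
  option C: M = 15.6 kN·m/kg
Option R has the largest M.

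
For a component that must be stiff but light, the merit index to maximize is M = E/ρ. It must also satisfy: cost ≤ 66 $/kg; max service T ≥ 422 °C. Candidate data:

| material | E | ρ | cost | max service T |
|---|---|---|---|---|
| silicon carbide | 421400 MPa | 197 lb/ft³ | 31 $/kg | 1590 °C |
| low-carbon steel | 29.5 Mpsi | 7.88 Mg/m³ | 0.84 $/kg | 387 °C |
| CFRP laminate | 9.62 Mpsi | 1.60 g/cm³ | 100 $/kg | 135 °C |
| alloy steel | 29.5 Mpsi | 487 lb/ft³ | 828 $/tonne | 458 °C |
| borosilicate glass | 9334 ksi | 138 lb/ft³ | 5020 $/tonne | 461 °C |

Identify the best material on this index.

silicon carbide

Screen on constraints: cost ≤ 66 $/kg; max service T ≥ 422 °C. Survivors: silicon carbide, alloy steel, borosilicate glass.
In SI units:
  silicon carbide: E = 421.4 GPa, ρ = 3156 kg/m³
  alloy steel: E = 203.4 GPa, ρ = 7801 kg/m³
  borosilicate glass: E = 64.36 GPa, ρ = 2211 kg/m³
  silicon carbide: M = 134 MN·m/kg
  borosilicate glass: M = 29.1 MN·m/kg
  alloy steel: M = 26.1 MN·m/kg
Highest index: silicon carbide.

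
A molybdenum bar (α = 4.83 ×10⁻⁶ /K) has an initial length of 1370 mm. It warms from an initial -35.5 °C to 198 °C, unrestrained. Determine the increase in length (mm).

1.55 mm

ΔT = 198 − (-35.5) = 233.5 K.
ΔL = α·L₀·ΔT = 4.83×10⁻⁶ × 1370 mm × 233.5 K = 1.55 mm.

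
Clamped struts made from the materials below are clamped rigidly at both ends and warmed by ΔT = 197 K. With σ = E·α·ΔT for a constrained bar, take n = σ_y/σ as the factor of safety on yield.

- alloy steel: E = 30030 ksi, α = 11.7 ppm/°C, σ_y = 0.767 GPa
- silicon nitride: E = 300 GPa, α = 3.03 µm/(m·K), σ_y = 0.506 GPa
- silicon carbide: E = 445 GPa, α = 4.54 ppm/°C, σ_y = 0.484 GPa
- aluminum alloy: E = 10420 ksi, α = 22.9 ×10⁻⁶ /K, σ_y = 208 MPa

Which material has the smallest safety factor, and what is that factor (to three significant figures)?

aluminum alloy, n = 0.642

In consistent units (E in GPa, α in ×10⁻⁶/K, σ_y in MPa):
  alloy steel: E = 207.0, α = 11.7, σ_y = 767.0 → σ = 477 MPa, n = 1.61
  silicon nitride: E = 300.0, α = 3.03, σ_y = 506.0 → σ = 179 MPa, n = 2.83
  silicon carbide: E = 445.0, α = 4.54, σ_y = 484.0 → σ = 398 MPa, n = 1.22
  aluminum alloy: E = 71.84, α = 22.9, σ_y = 208.0 → σ = 324 MPa, n = 0.642
Aluminum alloy has the lowest safety factor, n = 0.642.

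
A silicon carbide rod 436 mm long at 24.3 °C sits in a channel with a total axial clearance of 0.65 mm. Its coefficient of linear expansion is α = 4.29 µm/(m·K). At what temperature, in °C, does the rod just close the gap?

α·L₀·ΔT = 0.65 mm ⇒ ΔT = 0.65 / (4.29×10⁻⁶ × 436.0) = 347.5 K.
T = 24.3 + 347.5 = 371.8 °C.

372 °C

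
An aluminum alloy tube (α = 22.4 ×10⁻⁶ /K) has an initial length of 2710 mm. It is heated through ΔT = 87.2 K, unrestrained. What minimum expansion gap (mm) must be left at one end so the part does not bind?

5.29 mm

ΔL = α·L₀·ΔT = 22.4×10⁻⁶ × 2710 mm × 87.20 K = 5.29 mm.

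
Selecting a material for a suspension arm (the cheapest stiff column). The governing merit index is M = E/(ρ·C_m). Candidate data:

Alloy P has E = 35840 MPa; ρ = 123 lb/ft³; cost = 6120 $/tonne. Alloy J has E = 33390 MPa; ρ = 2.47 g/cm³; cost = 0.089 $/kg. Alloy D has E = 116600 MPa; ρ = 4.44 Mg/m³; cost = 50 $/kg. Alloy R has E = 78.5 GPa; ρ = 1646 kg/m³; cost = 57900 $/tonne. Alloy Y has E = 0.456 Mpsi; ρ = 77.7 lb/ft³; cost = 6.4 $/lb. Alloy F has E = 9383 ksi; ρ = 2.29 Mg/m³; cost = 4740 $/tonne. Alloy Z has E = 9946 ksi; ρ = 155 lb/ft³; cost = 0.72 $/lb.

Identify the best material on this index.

Putting every candidate on a common basis:
  alloy P: E = 35.84 GPa, ρ = 1970 kg/m³, cost = 6.120 $/kg
  alloy J: E = 33.39 GPa, ρ = 2470 kg/m³, cost = 0.08900 $/kg
  alloy D: E = 116.6 GPa, ρ = 4440 kg/m³, cost = 50.00 $/kg
  alloy R: E = 78.50 GPa, ρ = 1646 kg/m³, cost = 57.90 $/kg
  alloy Y: E = 3.144 GPa, ρ = 1245 kg/m³, cost = 14.11 $/kg
  alloy F: E = 64.69 GPa, ρ = 2290 kg/m³, cost = 4.740 $/kg
  alloy Z: E = 68.58 GPa, ρ = 2483 kg/m³, cost = 1.587 $/kg
  alloy J: M = 152 MN·m per $
  alloy Z: M = 17.4 MN·m per $
  alloy F: M = 5.96 MN·m per $
  alloy P: M = 2.97 MN·m per $
  alloy R: M = 0.824 MN·m per $
  alloy D: M = 0.525 MN·m per $
  alloy Y: M = 0.179 MN·m per $
The maximum is for alloy J.

alloy J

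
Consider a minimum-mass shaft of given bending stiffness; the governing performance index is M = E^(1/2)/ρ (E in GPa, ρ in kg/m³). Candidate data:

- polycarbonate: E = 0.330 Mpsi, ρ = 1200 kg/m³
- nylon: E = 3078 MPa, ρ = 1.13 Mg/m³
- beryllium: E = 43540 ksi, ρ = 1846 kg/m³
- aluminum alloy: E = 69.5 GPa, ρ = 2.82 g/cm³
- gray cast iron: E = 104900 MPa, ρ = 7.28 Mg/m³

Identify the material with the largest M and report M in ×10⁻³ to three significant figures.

After converting to SI:
  polycarbonate: E = 2.275 GPa, ρ = 1200 kg/m³
  nylon: E = 3.078 GPa, ρ = 1130 kg/m³
  beryllium: E = 300.2 GPa, ρ = 1846 kg/m³
  aluminum alloy: E = 69.50 GPa, ρ = 2820 kg/m³
  gray cast iron: E = 104.9 GPa, ρ = 7280 kg/m³
  beryllium: M = 9.39×10⁻³
  aluminum alloy: M = 2.96×10⁻³
  nylon: M = 1.55×10⁻³
  gray cast iron: M = 1.41×10⁻³
  polycarbonate: M = 1.26×10⁻³
Beryllium ranks first.

beryllium, M = 9.39×10⁻³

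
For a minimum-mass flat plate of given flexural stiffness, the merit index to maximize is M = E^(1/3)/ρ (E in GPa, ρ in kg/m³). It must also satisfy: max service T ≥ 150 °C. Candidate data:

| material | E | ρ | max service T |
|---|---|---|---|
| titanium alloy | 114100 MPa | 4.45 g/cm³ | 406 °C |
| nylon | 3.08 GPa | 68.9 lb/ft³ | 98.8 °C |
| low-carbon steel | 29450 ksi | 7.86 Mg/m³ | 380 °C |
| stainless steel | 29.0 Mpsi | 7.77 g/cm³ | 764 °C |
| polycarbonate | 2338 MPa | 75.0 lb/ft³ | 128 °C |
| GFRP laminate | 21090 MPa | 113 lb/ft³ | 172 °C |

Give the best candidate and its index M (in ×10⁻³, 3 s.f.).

GFRP laminate, M = 1.53×10⁻³

Screen on constraints: max service T ≥ 150 °C. Survivors: titanium alloy, low-carbon steel, stainless steel, GFRP laminate.
Normalizing units and computing the index:
  titanium alloy: E = 114.1 GPa, ρ = 4450 kg/m³
  low-carbon steel: E = 203.1 GPa, ρ = 7860 kg/m³
  stainless steel: E = 199.9 GPa, ρ = 7770 kg/m³
  GFRP laminate: E = 21.09 GPa, ρ = 1810 kg/m³
  GFRP laminate: M = 1.53×10⁻³
  titanium alloy: M = 1.09×10⁻³
  stainless steel: M = 0.753×10⁻³
  low-carbon steel: M = 0.748×10⁻³
GFRP laminate ranks first.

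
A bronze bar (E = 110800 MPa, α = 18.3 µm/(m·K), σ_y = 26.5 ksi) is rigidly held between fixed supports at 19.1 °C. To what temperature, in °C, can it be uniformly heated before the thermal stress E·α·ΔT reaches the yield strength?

E = 110800 MPa = 110.8 GPa.
σ_y = 26.5 ksi = 182.7 MPa.
E·α·ΔT = 182.7 MPa ⇒ ΔT = 182.7 / (110.8×10³ × 18.3×10⁻⁶) = 90.11 K.
T = 19.1 + 90.11 = 109.2 °C.

109 °C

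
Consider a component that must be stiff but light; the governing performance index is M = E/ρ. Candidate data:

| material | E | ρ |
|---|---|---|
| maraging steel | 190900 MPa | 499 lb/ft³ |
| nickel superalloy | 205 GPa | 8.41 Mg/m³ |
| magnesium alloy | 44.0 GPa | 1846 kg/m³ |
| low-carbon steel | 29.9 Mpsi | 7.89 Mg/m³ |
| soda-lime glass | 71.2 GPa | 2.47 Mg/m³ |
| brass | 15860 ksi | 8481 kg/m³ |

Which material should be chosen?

After converting to SI:
  maraging steel: E = 190.9 GPa, ρ = 7993 kg/m³
  nickel superalloy: E = 205.0 GPa, ρ = 8410 kg/m³
  magnesium alloy: E = 44.00 GPa, ρ = 1846 kg/m³
  low-carbon steel: E = 206.2 GPa, ρ = 7890 kg/m³
  soda-lime glass: E = 71.20 GPa, ρ = 2470 kg/m³
  brass: E = 109.4 GPa, ρ = 8481 kg/m³
  soda-lime glass: M = 28.8 MN·m/kg
  low-carbon steel: M = 26.1 MN·m/kg
  nickel superalloy: M = 24.4 MN·m/kg
  maraging steel: M = 23.9 MN·m/kg
  magnesium alloy: M = 23.8 MN·m/kg
  brass: M = 12.9 MN·m/kg
Soda-lime glass has the largest M.

soda-lime glass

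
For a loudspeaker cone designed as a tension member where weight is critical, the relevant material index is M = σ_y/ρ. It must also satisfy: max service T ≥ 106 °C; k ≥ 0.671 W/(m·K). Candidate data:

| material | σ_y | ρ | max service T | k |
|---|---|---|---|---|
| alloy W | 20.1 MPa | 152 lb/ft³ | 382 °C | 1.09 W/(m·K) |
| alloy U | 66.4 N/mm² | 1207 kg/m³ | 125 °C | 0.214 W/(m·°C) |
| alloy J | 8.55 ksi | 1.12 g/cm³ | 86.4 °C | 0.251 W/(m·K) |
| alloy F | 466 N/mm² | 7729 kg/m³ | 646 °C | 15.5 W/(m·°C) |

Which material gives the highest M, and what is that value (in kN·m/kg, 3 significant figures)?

Screen on constraints: max service T ≥ 106 °C; k ≥ 0.671 W/(m·K). Survivors: alloy W, alloy F.
Convert each candidate to consistent units, then evaluate M:
  alloy W: σ_y = 20.10 MPa, ρ = 2435 kg/m³
  alloy F: σ_y = 466.0 MPa, ρ = 7729 kg/m³
  alloy F: M = 60.3 kN·m/kg
  alloy W: M = 8.26 kN·m/kg
Highest index: alloy F.

alloy F, M = 60.3 kN·m/kg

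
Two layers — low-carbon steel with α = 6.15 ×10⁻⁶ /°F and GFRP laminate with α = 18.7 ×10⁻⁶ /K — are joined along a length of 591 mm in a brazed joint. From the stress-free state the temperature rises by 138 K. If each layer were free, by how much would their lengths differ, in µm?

622 µm

low-carbon steel: α = 6.15×10⁻⁶/°F × 9/5 = 11.1×10⁻⁶/K.
Δα = |11.1 − 18.7|×10⁻⁶/K = 7.63×10⁻⁶/K.
ΔL_mismatch = Δα·L·ΔT = 7.63×10⁻⁶ × 591.0 mm × 138.0 K = 622 µm.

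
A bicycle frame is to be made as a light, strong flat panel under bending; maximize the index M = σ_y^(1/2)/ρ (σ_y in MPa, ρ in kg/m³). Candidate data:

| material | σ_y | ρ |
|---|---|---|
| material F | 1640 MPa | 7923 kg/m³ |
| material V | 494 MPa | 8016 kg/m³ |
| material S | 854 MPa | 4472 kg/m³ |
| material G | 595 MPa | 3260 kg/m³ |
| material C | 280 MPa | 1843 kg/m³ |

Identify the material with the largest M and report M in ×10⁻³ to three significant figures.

material C, M = 9.08×10⁻³

Computing M directly (units already consistent):
  material C: M = 9.08×10⁻³
  material G: M = 7.48×10⁻³
  material S: M = 6.53×10⁻³
  material F: M = 5.11×10⁻³
  material V: M = 2.77×10⁻³
Highest index: material C.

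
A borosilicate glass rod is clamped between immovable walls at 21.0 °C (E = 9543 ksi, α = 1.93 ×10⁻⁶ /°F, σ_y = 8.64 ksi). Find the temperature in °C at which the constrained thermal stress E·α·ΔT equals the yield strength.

282 °C

E = 9543 ksi = 65.80 GPa.
α = 1.93×10⁻⁶/°F × 9/5 = 3.47×10⁻⁶/K.
σ_y = 8.64 ksi = 59.57 MPa.
E·α·ΔT = 59.57 MPa ⇒ ΔT = 59.57 / (65.80×10³ × 3.47×10⁻⁶) = 260.6 K.
T = 21.0 + 260.6 = 281.6 °C.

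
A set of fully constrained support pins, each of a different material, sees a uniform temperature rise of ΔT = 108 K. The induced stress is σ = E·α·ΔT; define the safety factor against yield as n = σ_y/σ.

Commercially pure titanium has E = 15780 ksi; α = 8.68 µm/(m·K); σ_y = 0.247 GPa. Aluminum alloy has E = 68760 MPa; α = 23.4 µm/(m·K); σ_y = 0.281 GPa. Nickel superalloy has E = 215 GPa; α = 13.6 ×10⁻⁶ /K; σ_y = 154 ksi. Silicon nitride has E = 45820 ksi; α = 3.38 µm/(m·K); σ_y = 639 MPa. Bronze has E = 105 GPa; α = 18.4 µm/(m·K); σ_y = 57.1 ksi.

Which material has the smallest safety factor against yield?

aluminum alloy

Per material, after unit conversion:
  commercially pure titanium: E = 108.8, α = 8.68, σ_y = 247.0 → σ = 102 MPa, n = 2.42
  aluminum alloy: E = 68.76, α = 23.4, σ_y = 281.0 → σ = 174 MPa, n = 1.62
  nickel superalloy: E = 215.0, α = 13.6, σ_y = 1062 → σ = 316 MPa, n = 3.36
  silicon nitride: E = 315.9, α = 3.38, σ_y = 639.0 → σ = 115 MPa, n = 5.54
  bronze: E = 105.0, α = 18.4, σ_y = 393.7 → σ = 209 MPa, n = 1.89
Aluminum alloy has the lowest safety factor, n = 1.62.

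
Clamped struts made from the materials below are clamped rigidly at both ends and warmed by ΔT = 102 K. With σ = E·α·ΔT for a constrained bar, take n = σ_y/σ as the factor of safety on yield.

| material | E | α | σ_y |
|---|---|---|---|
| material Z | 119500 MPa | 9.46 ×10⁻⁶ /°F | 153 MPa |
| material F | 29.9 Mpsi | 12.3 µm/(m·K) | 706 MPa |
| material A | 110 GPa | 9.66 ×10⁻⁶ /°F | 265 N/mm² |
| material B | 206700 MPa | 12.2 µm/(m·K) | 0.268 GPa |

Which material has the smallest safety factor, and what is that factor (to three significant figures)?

material Z, n = 0.737

Per material, after unit conversion:
  material Z: E = 119.5, α = 17.0, σ_y = 153.0 → σ = 208 MPa, n = 0.737
  material F: E = 206.2, α = 12.3, σ_y = 706.0 → σ = 259 MPa, n = 2.73
  material A: E = 110.0, α = 17.4, σ_y = 265.0 → σ = 195 MPa, n = 1.36
  material B: E = 206.7, α = 12.2, σ_y = 268.0 → σ = 257 MPa, n = 1.04
Material Z has the lowest safety factor, n = 0.737.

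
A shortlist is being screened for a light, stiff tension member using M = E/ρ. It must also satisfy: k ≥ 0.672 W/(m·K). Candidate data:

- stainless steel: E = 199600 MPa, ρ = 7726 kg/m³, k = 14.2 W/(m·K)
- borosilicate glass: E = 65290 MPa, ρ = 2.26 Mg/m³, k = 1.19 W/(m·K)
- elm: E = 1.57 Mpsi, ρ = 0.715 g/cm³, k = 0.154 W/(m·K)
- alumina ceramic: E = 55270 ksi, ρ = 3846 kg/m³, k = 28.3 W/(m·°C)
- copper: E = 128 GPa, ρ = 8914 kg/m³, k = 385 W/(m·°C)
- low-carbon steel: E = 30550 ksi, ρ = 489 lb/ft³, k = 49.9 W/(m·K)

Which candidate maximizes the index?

alumina ceramic

Screen on constraints: k ≥ 0.672 W/(m·K). Survivors: stainless steel, borosilicate glass, alumina ceramic, copper, low-carbon steel.
In SI units:
  stainless steel: E = 199.6 GPa, ρ = 7726 kg/m³
  borosilicate glass: E = 65.29 GPa, ρ = 2260 kg/m³
  alumina ceramic: E = 381.1 GPa, ρ = 3846 kg/m³
  copper: E = 128.0 GPa, ρ = 8914 kg/m³
  low-carbon steel: E = 210.6 GPa, ρ = 7833 kg/m³
  alumina ceramic: M = 99.1 MN·m/kg
  borosilicate glass: M = 28.9 MN·m/kg
  low-carbon steel: M = 26.9 MN·m/kg
  stainless steel: M = 25.8 MN·m/kg
  copper: M = 14.4 MN·m/kg
Alumina ceramic ranks first.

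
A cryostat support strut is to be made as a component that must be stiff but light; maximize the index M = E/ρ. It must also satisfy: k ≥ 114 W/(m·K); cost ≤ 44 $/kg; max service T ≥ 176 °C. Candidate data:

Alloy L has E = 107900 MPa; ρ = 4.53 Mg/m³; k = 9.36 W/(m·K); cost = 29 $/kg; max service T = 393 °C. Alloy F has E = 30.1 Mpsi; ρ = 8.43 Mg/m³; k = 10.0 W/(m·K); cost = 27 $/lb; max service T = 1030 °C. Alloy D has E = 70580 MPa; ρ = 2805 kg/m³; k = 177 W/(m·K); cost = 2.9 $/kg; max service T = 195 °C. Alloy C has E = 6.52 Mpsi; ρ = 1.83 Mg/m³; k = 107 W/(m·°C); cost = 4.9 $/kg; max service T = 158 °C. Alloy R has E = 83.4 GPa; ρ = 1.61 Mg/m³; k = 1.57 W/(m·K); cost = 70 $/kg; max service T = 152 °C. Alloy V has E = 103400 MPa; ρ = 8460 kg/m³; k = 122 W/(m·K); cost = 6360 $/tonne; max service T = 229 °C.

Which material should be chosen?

Screen on constraints: k ≥ 114 W/(m·K); cost ≤ 44 $/kg; max service T ≥ 176 °C. Survivors: alloy D, alloy V.
In SI units:
  alloy D: E = 70.58 GPa, ρ = 2805 kg/m³
  alloy V: E = 103.4 GPa, ρ = 8460 kg/m³
  alloy D: M = 25.2 MN·m/kg
  alloy V: M = 12.2 MN·m/kg
The maximum is for alloy D.

alloy D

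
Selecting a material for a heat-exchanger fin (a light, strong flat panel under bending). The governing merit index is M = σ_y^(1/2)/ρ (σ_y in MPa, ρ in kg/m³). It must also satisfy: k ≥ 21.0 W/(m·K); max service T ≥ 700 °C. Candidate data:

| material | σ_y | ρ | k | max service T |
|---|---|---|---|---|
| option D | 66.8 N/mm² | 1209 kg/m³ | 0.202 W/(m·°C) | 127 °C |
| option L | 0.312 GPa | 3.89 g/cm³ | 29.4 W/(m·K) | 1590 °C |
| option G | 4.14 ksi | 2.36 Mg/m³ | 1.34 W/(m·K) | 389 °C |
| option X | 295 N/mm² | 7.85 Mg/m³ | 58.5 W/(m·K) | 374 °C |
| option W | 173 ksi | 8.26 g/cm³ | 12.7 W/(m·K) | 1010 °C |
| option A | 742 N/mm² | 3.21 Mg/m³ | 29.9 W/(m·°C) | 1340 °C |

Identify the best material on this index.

Screen on constraints: k ≥ 21.0 W/(m·K); max service T ≥ 700 °C. Survivors: option L, option A.
Normalizing units and computing the index:
  option L: σ_y = 312.0 MPa, ρ = 3890 kg/m³
  option A: σ_y = 742.0 MPa, ρ = 3210 kg/m³
  option A: M = 8.49×10⁻³
  option L: M = 4.54×10⁻³
Option A has the largest M.

option A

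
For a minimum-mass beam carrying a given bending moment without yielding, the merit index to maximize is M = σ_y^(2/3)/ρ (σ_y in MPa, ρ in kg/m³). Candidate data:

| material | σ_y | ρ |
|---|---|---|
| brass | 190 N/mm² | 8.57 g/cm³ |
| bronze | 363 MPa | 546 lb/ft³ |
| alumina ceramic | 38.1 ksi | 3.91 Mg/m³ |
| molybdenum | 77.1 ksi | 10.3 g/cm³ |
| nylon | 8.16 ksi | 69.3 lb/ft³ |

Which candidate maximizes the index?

nylon

After converting to SI:
  brass: σ_y = 190.0 MPa, ρ = 8570 kg/m³
  bronze: σ_y = 363.0 MPa, ρ = 8746 kg/m³
  alumina ceramic: σ_y = 262.7 MPa, ρ = 3910 kg/m³
  molybdenum: σ_y = 531.6 MPa, ρ = 10300 kg/m³
  nylon: σ_y = 56.26 MPa, ρ = 1110 kg/m³
  nylon: M = 13.2×10⁻³
  alumina ceramic: M = 10.5×10⁻³
  molybdenum: M = 6.37×10⁻³
  bronze: M = 5.82×10⁻³
  brass: M = 3.86×10⁻³
Nylon ranks first.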